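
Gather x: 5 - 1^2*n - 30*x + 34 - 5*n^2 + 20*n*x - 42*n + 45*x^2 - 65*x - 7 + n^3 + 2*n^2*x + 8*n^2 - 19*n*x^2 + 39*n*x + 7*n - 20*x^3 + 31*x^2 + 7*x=n^3 + 3*n^2 - 36*n - 20*x^3 + x^2*(76 - 19*n) + x*(2*n^2 + 59*n - 88) + 32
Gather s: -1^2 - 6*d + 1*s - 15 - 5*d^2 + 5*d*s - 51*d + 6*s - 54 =-5*d^2 - 57*d + s*(5*d + 7) - 70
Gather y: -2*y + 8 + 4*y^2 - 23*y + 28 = 4*y^2 - 25*y + 36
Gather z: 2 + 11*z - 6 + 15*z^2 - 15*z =15*z^2 - 4*z - 4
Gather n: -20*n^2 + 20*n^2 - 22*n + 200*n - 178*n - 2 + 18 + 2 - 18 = 0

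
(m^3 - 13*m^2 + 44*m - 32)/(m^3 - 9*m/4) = 4*(m^3 - 13*m^2 + 44*m - 32)/(m*(4*m^2 - 9))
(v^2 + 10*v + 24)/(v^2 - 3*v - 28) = (v + 6)/(v - 7)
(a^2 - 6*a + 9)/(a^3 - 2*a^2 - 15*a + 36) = 1/(a + 4)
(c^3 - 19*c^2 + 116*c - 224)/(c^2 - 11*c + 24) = (c^2 - 11*c + 28)/(c - 3)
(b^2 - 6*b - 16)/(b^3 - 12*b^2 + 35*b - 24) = (b + 2)/(b^2 - 4*b + 3)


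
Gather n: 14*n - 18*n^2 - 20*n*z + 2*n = -18*n^2 + n*(16 - 20*z)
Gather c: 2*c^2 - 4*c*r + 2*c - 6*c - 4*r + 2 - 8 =2*c^2 + c*(-4*r - 4) - 4*r - 6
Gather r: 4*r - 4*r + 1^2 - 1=0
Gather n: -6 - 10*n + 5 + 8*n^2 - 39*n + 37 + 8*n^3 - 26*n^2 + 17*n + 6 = 8*n^3 - 18*n^2 - 32*n + 42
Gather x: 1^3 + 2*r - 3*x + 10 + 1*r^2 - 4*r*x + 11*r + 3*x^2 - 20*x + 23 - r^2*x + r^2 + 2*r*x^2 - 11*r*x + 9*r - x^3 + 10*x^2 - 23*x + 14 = 2*r^2 + 22*r - x^3 + x^2*(2*r + 13) + x*(-r^2 - 15*r - 46) + 48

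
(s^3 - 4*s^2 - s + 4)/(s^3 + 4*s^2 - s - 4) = (s - 4)/(s + 4)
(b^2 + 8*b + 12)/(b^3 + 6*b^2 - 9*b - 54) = (b + 2)/(b^2 - 9)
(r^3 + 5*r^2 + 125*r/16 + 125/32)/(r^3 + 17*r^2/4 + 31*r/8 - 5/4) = (16*r^2 + 40*r + 25)/(4*(4*r^2 + 7*r - 2))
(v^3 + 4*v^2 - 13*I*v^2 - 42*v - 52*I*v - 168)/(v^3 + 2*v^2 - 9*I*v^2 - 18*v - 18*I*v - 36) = (v^2 + v*(4 - 7*I) - 28*I)/(v^2 + v*(2 - 3*I) - 6*I)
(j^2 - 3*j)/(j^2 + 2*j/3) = 3*(j - 3)/(3*j + 2)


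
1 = 1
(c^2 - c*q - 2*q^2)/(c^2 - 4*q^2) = (c + q)/(c + 2*q)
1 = 1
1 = 1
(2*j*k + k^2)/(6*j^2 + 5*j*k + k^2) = k/(3*j + k)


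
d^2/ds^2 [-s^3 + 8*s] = -6*s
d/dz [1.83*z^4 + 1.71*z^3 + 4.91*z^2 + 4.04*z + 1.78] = 7.32*z^3 + 5.13*z^2 + 9.82*z + 4.04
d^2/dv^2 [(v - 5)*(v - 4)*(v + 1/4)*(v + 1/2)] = 12*v^2 - 99*v/2 + 107/4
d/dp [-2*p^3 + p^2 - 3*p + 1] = -6*p^2 + 2*p - 3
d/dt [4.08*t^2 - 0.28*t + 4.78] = 8.16*t - 0.28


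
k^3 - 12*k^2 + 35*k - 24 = (k - 8)*(k - 3)*(k - 1)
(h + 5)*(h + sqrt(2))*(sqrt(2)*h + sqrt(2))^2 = 2*h^4 + 2*sqrt(2)*h^3 + 14*h^3 + 14*sqrt(2)*h^2 + 22*h^2 + 10*h + 22*sqrt(2)*h + 10*sqrt(2)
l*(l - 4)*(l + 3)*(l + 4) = l^4 + 3*l^3 - 16*l^2 - 48*l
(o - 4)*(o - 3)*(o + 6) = o^3 - o^2 - 30*o + 72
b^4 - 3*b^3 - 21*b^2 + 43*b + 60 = (b - 5)*(b - 3)*(b + 1)*(b + 4)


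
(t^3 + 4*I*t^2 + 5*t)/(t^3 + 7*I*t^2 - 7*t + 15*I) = t/(t + 3*I)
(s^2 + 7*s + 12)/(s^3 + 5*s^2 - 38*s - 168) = (s + 3)/(s^2 + s - 42)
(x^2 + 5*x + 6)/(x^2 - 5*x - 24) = (x + 2)/(x - 8)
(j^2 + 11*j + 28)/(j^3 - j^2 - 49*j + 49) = (j + 4)/(j^2 - 8*j + 7)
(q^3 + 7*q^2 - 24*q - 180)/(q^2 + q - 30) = q + 6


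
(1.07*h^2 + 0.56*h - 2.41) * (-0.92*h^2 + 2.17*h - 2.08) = -0.9844*h^4 + 1.8067*h^3 + 1.2068*h^2 - 6.3945*h + 5.0128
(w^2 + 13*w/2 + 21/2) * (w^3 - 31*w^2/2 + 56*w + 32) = w^5 - 9*w^4 - 137*w^3/4 + 933*w^2/4 + 796*w + 336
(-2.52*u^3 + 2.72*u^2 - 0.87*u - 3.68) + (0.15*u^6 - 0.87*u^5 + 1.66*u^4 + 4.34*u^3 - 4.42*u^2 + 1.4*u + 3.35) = 0.15*u^6 - 0.87*u^5 + 1.66*u^4 + 1.82*u^3 - 1.7*u^2 + 0.53*u - 0.33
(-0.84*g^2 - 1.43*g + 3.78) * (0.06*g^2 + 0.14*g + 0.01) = -0.0504*g^4 - 0.2034*g^3 + 0.0182*g^2 + 0.5149*g + 0.0378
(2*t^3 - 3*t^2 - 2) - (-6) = 2*t^3 - 3*t^2 + 4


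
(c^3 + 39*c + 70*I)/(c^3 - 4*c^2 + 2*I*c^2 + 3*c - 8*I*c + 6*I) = (c^2 - 2*I*c + 35)/(c^2 - 4*c + 3)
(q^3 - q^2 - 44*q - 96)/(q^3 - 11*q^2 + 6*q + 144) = (q + 4)/(q - 6)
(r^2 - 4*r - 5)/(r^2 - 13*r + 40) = (r + 1)/(r - 8)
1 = 1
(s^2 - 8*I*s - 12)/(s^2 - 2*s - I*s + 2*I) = (s^2 - 8*I*s - 12)/(s^2 - 2*s - I*s + 2*I)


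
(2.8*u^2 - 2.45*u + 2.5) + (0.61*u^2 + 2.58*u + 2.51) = 3.41*u^2 + 0.13*u + 5.01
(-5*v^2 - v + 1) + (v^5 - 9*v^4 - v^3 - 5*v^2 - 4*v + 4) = v^5 - 9*v^4 - v^3 - 10*v^2 - 5*v + 5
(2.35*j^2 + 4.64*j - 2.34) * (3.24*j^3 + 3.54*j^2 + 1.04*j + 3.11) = 7.614*j^5 + 23.3526*j^4 + 11.288*j^3 + 3.8505*j^2 + 11.9968*j - 7.2774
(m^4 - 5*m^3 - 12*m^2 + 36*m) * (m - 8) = m^5 - 13*m^4 + 28*m^3 + 132*m^2 - 288*m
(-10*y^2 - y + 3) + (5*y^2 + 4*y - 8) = -5*y^2 + 3*y - 5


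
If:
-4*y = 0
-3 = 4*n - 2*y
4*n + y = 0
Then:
No Solution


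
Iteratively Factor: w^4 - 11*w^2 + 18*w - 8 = (w - 1)*(w^3 + w^2 - 10*w + 8) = (w - 1)*(w + 4)*(w^2 - 3*w + 2) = (w - 1)^2*(w + 4)*(w - 2)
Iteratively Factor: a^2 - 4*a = (a - 4)*(a)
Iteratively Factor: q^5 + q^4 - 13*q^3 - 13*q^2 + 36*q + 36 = (q + 3)*(q^4 - 2*q^3 - 7*q^2 + 8*q + 12) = (q - 2)*(q + 3)*(q^3 - 7*q - 6) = (q - 3)*(q - 2)*(q + 3)*(q^2 + 3*q + 2) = (q - 3)*(q - 2)*(q + 1)*(q + 3)*(q + 2)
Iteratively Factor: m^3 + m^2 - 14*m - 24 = (m + 3)*(m^2 - 2*m - 8) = (m + 2)*(m + 3)*(m - 4)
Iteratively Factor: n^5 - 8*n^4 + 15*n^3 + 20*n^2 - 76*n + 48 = (n - 3)*(n^4 - 5*n^3 + 20*n - 16) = (n - 4)*(n - 3)*(n^3 - n^2 - 4*n + 4) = (n - 4)*(n - 3)*(n - 2)*(n^2 + n - 2) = (n - 4)*(n - 3)*(n - 2)*(n + 2)*(n - 1)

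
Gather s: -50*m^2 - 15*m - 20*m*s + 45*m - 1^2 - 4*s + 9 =-50*m^2 + 30*m + s*(-20*m - 4) + 8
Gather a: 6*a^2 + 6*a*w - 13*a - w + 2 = 6*a^2 + a*(6*w - 13) - w + 2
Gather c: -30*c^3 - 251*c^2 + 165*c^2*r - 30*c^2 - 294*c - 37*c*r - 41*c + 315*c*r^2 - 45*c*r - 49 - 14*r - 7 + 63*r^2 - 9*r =-30*c^3 + c^2*(165*r - 281) + c*(315*r^2 - 82*r - 335) + 63*r^2 - 23*r - 56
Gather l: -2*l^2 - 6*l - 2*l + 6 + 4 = -2*l^2 - 8*l + 10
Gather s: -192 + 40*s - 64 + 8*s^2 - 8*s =8*s^2 + 32*s - 256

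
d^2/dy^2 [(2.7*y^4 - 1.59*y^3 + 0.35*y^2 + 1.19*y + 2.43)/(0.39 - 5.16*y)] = (-431.33472*y^4 + 171.605088*y^3 - 24.126336*y^2 + 1.45103399999999*y - 134.296398)/(137.388096*y^3 - 31.151952*y^2 + 2.354508*y - 0.059319)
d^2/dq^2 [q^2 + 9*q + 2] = 2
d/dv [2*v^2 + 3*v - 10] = 4*v + 3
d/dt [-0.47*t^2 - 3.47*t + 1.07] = -0.94*t - 3.47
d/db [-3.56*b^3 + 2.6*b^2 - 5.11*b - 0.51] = -10.68*b^2 + 5.2*b - 5.11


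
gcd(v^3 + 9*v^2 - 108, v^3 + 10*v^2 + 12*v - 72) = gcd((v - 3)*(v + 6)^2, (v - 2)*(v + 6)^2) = v^2 + 12*v + 36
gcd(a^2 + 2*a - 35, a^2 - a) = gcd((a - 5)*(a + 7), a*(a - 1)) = 1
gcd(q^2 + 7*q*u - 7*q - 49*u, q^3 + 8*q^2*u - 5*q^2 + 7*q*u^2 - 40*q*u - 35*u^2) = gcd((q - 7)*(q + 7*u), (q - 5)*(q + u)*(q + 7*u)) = q + 7*u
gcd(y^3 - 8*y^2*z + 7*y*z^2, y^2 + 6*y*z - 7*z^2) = y - z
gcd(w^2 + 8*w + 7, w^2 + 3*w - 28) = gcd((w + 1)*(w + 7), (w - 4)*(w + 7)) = w + 7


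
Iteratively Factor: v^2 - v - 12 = (v + 3)*(v - 4)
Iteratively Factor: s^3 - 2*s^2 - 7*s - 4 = (s + 1)*(s^2 - 3*s - 4) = (s + 1)^2*(s - 4)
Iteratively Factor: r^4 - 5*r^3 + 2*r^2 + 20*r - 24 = (r - 2)*(r^3 - 3*r^2 - 4*r + 12) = (r - 2)^2*(r^2 - r - 6) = (r - 2)^2*(r + 2)*(r - 3)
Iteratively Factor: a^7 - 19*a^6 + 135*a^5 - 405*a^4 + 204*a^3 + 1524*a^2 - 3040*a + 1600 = (a - 5)*(a^6 - 14*a^5 + 65*a^4 - 80*a^3 - 196*a^2 + 544*a - 320) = (a - 5)*(a - 4)*(a^5 - 10*a^4 + 25*a^3 + 20*a^2 - 116*a + 80) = (a - 5)^2*(a - 4)*(a^4 - 5*a^3 + 20*a - 16) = (a - 5)^2*(a - 4)*(a + 2)*(a^3 - 7*a^2 + 14*a - 8) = (a - 5)^2*(a - 4)*(a - 2)*(a + 2)*(a^2 - 5*a + 4) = (a - 5)^2*(a - 4)*(a - 2)*(a - 1)*(a + 2)*(a - 4)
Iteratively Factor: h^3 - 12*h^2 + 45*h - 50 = (h - 5)*(h^2 - 7*h + 10) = (h - 5)^2*(h - 2)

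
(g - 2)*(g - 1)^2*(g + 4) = g^4 - 11*g^2 + 18*g - 8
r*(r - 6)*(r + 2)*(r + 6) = r^4 + 2*r^3 - 36*r^2 - 72*r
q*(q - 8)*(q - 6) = q^3 - 14*q^2 + 48*q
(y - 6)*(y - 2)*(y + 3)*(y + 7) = y^4 + 2*y^3 - 47*y^2 - 48*y + 252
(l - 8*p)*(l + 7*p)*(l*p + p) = l^3*p - l^2*p^2 + l^2*p - 56*l*p^3 - l*p^2 - 56*p^3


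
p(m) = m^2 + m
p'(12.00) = 25.00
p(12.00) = 156.00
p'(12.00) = 25.00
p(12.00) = 156.00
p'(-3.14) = -5.28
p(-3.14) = 6.72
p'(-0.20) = 0.60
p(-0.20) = -0.16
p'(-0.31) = 0.38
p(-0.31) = -0.21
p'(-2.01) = -3.02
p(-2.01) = 2.03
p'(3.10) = 7.20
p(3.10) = 12.71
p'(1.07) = 3.14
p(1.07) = 2.21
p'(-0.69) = -0.38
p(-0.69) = -0.21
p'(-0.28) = 0.44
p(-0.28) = -0.20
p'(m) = 2*m + 1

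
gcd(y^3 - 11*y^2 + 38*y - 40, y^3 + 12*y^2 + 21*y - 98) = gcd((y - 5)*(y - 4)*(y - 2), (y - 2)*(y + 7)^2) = y - 2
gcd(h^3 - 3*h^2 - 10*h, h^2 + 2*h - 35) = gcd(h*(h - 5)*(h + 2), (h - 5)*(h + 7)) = h - 5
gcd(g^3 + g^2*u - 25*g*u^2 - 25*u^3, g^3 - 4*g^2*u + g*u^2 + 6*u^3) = g + u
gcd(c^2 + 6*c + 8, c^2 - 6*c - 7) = 1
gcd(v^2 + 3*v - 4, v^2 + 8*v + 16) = v + 4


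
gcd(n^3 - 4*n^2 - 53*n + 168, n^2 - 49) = n + 7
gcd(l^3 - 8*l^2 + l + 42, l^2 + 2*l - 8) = 1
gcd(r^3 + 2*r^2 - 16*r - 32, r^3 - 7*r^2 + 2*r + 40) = r^2 - 2*r - 8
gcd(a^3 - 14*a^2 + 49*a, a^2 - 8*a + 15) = 1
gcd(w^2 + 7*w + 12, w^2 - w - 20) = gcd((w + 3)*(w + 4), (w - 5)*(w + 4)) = w + 4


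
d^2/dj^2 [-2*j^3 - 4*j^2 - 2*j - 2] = -12*j - 8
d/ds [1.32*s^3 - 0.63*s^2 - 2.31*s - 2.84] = 3.96*s^2 - 1.26*s - 2.31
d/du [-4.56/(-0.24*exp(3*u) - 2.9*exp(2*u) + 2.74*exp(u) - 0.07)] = (-3.2832*exp(2*u) - 26.448*exp(u) + 12.4944)*exp(u)/(0.24*exp(3*u) + 2.9*exp(2*u) - 2.74*exp(u) + 0.07)^2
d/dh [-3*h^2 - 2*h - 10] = -6*h - 2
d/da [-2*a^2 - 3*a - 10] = -4*a - 3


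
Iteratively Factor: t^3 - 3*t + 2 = (t - 1)*(t^2 + t - 2) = (t - 1)*(t + 2)*(t - 1)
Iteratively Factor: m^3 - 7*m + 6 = (m - 2)*(m^2 + 2*m - 3) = (m - 2)*(m + 3)*(m - 1)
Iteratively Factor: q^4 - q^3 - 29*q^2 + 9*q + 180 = (q - 3)*(q^3 + 2*q^2 - 23*q - 60) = (q - 3)*(q + 4)*(q^2 - 2*q - 15) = (q - 3)*(q + 3)*(q + 4)*(q - 5)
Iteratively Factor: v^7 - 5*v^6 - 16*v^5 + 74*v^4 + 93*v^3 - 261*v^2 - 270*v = (v - 3)*(v^6 - 2*v^5 - 22*v^4 + 8*v^3 + 117*v^2 + 90*v) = (v - 3)^2*(v^5 + v^4 - 19*v^3 - 49*v^2 - 30*v) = (v - 3)^2*(v + 2)*(v^4 - v^3 - 17*v^2 - 15*v) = v*(v - 3)^2*(v + 2)*(v^3 - v^2 - 17*v - 15) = v*(v - 3)^2*(v + 2)*(v + 3)*(v^2 - 4*v - 5) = v*(v - 5)*(v - 3)^2*(v + 2)*(v + 3)*(v + 1)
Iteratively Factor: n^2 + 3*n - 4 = (n + 4)*(n - 1)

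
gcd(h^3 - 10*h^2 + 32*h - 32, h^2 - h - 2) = h - 2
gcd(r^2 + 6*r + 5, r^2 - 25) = r + 5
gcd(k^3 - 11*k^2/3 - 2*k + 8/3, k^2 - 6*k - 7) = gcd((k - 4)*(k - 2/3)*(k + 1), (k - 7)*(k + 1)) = k + 1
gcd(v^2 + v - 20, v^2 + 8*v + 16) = 1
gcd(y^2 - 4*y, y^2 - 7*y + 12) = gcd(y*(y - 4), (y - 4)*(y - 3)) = y - 4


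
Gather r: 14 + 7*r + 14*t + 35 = 7*r + 14*t + 49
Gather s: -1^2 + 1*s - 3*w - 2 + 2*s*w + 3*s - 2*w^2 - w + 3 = s*(2*w + 4) - 2*w^2 - 4*w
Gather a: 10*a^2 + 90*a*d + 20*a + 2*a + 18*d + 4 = 10*a^2 + a*(90*d + 22) + 18*d + 4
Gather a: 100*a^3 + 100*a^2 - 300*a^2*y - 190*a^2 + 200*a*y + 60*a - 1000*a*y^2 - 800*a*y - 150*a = 100*a^3 + a^2*(-300*y - 90) + a*(-1000*y^2 - 600*y - 90)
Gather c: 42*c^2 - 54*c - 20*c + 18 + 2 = 42*c^2 - 74*c + 20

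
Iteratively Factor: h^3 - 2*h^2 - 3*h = (h - 3)*(h^2 + h) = (h - 3)*(h + 1)*(h)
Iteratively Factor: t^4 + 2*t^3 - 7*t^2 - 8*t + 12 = (t - 2)*(t^3 + 4*t^2 + t - 6) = (t - 2)*(t - 1)*(t^2 + 5*t + 6) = (t - 2)*(t - 1)*(t + 3)*(t + 2)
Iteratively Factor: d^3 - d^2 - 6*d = (d - 3)*(d^2 + 2*d) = d*(d - 3)*(d + 2)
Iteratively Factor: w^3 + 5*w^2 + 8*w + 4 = (w + 2)*(w^2 + 3*w + 2) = (w + 1)*(w + 2)*(w + 2)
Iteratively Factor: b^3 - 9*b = (b - 3)*(b^2 + 3*b) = b*(b - 3)*(b + 3)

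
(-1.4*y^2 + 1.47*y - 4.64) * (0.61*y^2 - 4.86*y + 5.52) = -0.854*y^4 + 7.7007*y^3 - 17.7026*y^2 + 30.6648*y - 25.6128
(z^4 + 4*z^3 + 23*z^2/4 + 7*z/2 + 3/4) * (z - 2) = z^5 + 2*z^4 - 9*z^3/4 - 8*z^2 - 25*z/4 - 3/2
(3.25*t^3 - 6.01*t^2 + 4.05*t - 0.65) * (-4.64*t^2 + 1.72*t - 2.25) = -15.08*t^5 + 33.4764*t^4 - 36.4417*t^3 + 23.5045*t^2 - 10.2305*t + 1.4625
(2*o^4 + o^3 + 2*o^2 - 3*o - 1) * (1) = 2*o^4 + o^3 + 2*o^2 - 3*o - 1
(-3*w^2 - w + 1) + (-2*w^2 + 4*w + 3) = -5*w^2 + 3*w + 4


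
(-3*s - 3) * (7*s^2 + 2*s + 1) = -21*s^3 - 27*s^2 - 9*s - 3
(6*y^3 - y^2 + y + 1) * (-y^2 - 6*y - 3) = -6*y^5 - 35*y^4 - 13*y^3 - 4*y^2 - 9*y - 3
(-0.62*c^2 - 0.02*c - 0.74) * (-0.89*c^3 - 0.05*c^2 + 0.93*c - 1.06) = 0.5518*c^5 + 0.0488*c^4 + 0.083*c^3 + 0.6756*c^2 - 0.667*c + 0.7844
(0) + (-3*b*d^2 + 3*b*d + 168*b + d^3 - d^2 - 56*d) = -3*b*d^2 + 3*b*d + 168*b + d^3 - d^2 - 56*d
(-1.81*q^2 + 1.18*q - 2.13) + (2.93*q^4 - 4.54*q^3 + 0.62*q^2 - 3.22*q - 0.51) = 2.93*q^4 - 4.54*q^3 - 1.19*q^2 - 2.04*q - 2.64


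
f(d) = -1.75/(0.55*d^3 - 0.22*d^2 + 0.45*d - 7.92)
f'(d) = -1.75*(-1.65*d^2 + 0.44*d - 0.45)/(0.55*d^3 - 0.22*d^2 + 0.45*d - 7.92)^2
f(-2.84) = 0.07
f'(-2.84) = 0.05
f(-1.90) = 0.13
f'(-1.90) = 0.07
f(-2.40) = 0.10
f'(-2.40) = 0.06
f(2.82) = -0.44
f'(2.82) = 1.39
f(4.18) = -0.06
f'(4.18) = 0.05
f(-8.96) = 0.00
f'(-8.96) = 0.00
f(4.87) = -0.03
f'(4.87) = 0.02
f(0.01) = 0.22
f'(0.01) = 0.01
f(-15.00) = 0.00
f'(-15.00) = 0.00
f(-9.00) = 0.00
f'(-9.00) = 0.00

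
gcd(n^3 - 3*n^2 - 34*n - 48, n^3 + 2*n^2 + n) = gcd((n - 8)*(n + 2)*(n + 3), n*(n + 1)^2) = 1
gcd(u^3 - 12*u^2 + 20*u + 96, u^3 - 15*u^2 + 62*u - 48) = u^2 - 14*u + 48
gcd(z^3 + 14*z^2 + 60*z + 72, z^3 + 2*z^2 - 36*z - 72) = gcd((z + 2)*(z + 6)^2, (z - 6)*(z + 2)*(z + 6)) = z^2 + 8*z + 12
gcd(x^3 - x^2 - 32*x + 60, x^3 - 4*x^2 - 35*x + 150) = x^2 + x - 30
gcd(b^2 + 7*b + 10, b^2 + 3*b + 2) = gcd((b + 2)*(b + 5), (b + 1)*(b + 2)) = b + 2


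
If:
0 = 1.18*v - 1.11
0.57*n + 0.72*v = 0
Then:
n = -1.19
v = 0.94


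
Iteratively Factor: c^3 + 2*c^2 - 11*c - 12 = (c + 1)*(c^2 + c - 12) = (c - 3)*(c + 1)*(c + 4)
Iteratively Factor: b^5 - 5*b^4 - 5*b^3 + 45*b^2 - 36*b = (b - 4)*(b^4 - b^3 - 9*b^2 + 9*b) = (b - 4)*(b - 3)*(b^3 + 2*b^2 - 3*b) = (b - 4)*(b - 3)*(b + 3)*(b^2 - b) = b*(b - 4)*(b - 3)*(b + 3)*(b - 1)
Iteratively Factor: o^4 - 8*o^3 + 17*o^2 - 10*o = (o - 5)*(o^3 - 3*o^2 + 2*o) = o*(o - 5)*(o^2 - 3*o + 2) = o*(o - 5)*(o - 1)*(o - 2)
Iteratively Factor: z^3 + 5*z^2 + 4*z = (z + 4)*(z^2 + z) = z*(z + 4)*(z + 1)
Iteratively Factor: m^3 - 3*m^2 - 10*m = (m - 5)*(m^2 + 2*m) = (m - 5)*(m + 2)*(m)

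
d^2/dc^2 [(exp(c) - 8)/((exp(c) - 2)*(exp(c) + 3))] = (exp(4*c) - 33*exp(3*c) + 12*exp(2*c) - 194*exp(c) - 12)*exp(c)/(exp(6*c) + 3*exp(5*c) - 15*exp(4*c) - 35*exp(3*c) + 90*exp(2*c) + 108*exp(c) - 216)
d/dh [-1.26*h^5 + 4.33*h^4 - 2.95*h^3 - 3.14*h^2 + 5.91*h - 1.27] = -6.3*h^4 + 17.32*h^3 - 8.85*h^2 - 6.28*h + 5.91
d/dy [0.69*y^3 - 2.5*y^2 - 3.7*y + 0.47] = 2.07*y^2 - 5.0*y - 3.7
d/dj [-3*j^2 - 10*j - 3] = -6*j - 10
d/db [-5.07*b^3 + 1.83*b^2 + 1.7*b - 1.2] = -15.21*b^2 + 3.66*b + 1.7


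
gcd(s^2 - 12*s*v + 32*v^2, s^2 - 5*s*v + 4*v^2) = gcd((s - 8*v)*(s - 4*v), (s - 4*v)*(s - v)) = s - 4*v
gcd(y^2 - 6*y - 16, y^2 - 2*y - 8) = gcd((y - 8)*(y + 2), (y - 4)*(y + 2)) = y + 2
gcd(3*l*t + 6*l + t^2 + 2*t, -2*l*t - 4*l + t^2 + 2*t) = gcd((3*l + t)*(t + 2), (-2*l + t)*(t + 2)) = t + 2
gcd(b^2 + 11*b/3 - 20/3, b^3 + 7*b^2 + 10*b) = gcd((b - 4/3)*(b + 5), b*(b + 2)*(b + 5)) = b + 5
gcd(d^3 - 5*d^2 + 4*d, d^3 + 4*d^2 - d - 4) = d - 1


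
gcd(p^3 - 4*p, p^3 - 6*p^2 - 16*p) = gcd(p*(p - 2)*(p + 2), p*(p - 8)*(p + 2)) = p^2 + 2*p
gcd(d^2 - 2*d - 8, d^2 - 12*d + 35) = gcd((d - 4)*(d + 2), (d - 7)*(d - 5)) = 1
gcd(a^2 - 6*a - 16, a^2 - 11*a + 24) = a - 8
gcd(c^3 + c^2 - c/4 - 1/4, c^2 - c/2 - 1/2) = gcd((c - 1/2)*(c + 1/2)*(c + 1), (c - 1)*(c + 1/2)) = c + 1/2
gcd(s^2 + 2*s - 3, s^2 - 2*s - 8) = 1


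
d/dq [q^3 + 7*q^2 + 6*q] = 3*q^2 + 14*q + 6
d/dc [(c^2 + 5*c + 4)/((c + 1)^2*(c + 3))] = (-c^2 - 8*c - 13)/(c^4 + 8*c^3 + 22*c^2 + 24*c + 9)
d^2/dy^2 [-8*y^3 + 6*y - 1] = -48*y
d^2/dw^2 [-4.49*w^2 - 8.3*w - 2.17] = -8.98000000000000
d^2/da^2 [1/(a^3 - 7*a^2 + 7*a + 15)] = 2*((7 - 3*a)*(a^3 - 7*a^2 + 7*a + 15) + (3*a^2 - 14*a + 7)^2)/(a^3 - 7*a^2 + 7*a + 15)^3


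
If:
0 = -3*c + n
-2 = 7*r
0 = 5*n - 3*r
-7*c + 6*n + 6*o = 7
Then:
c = -2/35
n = -6/35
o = 89/70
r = -2/7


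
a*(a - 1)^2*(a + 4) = a^4 + 2*a^3 - 7*a^2 + 4*a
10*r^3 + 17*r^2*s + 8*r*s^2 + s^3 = (r + s)*(2*r + s)*(5*r + s)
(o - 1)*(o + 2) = o^2 + o - 2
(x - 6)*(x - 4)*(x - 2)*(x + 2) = x^4 - 10*x^3 + 20*x^2 + 40*x - 96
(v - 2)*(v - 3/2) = v^2 - 7*v/2 + 3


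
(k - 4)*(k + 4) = k^2 - 16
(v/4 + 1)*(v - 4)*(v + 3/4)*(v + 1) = v^4/4 + 7*v^3/16 - 61*v^2/16 - 7*v - 3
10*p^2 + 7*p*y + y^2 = (2*p + y)*(5*p + y)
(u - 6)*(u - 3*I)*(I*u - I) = I*u^3 + 3*u^2 - 7*I*u^2 - 21*u + 6*I*u + 18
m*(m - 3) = m^2 - 3*m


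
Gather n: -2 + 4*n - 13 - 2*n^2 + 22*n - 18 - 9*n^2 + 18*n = -11*n^2 + 44*n - 33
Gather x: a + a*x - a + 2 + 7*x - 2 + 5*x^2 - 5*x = 5*x^2 + x*(a + 2)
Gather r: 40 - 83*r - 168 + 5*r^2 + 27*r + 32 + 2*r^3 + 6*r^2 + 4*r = 2*r^3 + 11*r^2 - 52*r - 96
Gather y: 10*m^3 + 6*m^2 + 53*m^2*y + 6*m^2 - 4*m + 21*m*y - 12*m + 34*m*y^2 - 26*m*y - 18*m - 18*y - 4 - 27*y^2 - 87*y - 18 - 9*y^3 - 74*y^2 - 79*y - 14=10*m^3 + 12*m^2 - 34*m - 9*y^3 + y^2*(34*m - 101) + y*(53*m^2 - 5*m - 184) - 36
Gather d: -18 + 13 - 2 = -7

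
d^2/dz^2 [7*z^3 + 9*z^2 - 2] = 42*z + 18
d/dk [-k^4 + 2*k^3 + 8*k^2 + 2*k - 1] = -4*k^3 + 6*k^2 + 16*k + 2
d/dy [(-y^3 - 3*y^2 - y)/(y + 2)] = (-2*y^3 - 9*y^2 - 12*y - 2)/(y^2 + 4*y + 4)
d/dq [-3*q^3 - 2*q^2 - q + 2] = -9*q^2 - 4*q - 1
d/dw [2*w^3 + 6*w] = 6*w^2 + 6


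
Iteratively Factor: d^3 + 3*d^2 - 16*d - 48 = (d + 3)*(d^2 - 16) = (d + 3)*(d + 4)*(d - 4)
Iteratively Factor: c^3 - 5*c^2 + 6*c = (c - 3)*(c^2 - 2*c) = (c - 3)*(c - 2)*(c)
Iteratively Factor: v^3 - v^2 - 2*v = (v + 1)*(v^2 - 2*v) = v*(v + 1)*(v - 2)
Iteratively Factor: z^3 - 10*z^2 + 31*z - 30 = (z - 2)*(z^2 - 8*z + 15) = (z - 3)*(z - 2)*(z - 5)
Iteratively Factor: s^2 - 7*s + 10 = (s - 5)*(s - 2)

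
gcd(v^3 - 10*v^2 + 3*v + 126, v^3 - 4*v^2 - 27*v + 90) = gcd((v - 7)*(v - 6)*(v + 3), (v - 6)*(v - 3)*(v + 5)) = v - 6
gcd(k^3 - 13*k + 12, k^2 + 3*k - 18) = k - 3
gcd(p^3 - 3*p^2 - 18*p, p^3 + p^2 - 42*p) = p^2 - 6*p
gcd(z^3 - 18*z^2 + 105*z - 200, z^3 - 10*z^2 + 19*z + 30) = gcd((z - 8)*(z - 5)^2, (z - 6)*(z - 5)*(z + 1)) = z - 5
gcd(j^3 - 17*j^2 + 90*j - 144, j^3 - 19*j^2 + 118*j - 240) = j^2 - 14*j + 48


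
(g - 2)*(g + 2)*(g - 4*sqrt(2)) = g^3 - 4*sqrt(2)*g^2 - 4*g + 16*sqrt(2)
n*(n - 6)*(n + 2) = n^3 - 4*n^2 - 12*n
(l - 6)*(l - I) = l^2 - 6*l - I*l + 6*I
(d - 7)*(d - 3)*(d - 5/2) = d^3 - 25*d^2/2 + 46*d - 105/2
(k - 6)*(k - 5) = k^2 - 11*k + 30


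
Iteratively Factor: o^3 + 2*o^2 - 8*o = (o + 4)*(o^2 - 2*o) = (o - 2)*(o + 4)*(o)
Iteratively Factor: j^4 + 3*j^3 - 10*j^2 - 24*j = (j + 2)*(j^3 + j^2 - 12*j) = (j - 3)*(j + 2)*(j^2 + 4*j) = j*(j - 3)*(j + 2)*(j + 4)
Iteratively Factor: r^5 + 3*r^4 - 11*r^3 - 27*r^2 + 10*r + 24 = (r - 1)*(r^4 + 4*r^3 - 7*r^2 - 34*r - 24) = (r - 1)*(r + 4)*(r^3 - 7*r - 6) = (r - 1)*(r + 1)*(r + 4)*(r^2 - r - 6) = (r - 1)*(r + 1)*(r + 2)*(r + 4)*(r - 3)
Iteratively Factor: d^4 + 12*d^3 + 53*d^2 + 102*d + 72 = (d + 2)*(d^3 + 10*d^2 + 33*d + 36) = (d + 2)*(d + 3)*(d^2 + 7*d + 12) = (d + 2)*(d + 3)^2*(d + 4)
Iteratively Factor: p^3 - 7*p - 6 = (p - 3)*(p^2 + 3*p + 2) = (p - 3)*(p + 1)*(p + 2)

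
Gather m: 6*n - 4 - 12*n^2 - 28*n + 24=-12*n^2 - 22*n + 20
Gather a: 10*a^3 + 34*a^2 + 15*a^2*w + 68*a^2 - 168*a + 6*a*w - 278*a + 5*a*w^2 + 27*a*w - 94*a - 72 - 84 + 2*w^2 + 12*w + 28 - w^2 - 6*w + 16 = 10*a^3 + a^2*(15*w + 102) + a*(5*w^2 + 33*w - 540) + w^2 + 6*w - 112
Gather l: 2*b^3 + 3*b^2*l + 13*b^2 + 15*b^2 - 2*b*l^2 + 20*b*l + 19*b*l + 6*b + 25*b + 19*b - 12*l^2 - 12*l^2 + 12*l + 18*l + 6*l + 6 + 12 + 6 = 2*b^3 + 28*b^2 + 50*b + l^2*(-2*b - 24) + l*(3*b^2 + 39*b + 36) + 24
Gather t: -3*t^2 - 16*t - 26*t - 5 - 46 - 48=-3*t^2 - 42*t - 99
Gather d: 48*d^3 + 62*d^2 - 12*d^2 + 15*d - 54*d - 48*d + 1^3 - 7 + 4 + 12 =48*d^3 + 50*d^2 - 87*d + 10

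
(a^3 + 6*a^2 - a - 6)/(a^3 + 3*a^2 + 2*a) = (a^2 + 5*a - 6)/(a*(a + 2))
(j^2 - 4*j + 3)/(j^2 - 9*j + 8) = (j - 3)/(j - 8)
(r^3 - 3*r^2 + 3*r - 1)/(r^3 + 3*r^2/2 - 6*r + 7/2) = 2*(r - 1)/(2*r + 7)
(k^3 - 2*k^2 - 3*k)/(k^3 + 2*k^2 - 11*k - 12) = k/(k + 4)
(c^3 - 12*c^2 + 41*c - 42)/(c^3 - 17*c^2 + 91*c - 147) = (c - 2)/(c - 7)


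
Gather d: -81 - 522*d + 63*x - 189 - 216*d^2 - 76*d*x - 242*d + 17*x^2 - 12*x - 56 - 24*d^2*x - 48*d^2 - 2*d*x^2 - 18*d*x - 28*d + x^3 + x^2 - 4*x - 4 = d^2*(-24*x - 264) + d*(-2*x^2 - 94*x - 792) + x^3 + 18*x^2 + 47*x - 330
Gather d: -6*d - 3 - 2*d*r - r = d*(-2*r - 6) - r - 3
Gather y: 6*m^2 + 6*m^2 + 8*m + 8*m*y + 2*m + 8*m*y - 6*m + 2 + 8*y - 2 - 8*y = 12*m^2 + 16*m*y + 4*m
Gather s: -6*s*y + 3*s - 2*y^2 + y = s*(3 - 6*y) - 2*y^2 + y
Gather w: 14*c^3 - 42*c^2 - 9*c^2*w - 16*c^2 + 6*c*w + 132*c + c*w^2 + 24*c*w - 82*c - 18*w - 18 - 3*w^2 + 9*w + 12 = 14*c^3 - 58*c^2 + 50*c + w^2*(c - 3) + w*(-9*c^2 + 30*c - 9) - 6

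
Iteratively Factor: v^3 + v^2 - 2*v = (v)*(v^2 + v - 2) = v*(v - 1)*(v + 2)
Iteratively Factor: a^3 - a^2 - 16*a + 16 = (a + 4)*(a^2 - 5*a + 4) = (a - 1)*(a + 4)*(a - 4)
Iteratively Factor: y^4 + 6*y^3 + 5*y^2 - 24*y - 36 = (y + 3)*(y^3 + 3*y^2 - 4*y - 12) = (y - 2)*(y + 3)*(y^2 + 5*y + 6) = (y - 2)*(y + 2)*(y + 3)*(y + 3)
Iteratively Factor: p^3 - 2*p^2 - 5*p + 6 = (p - 1)*(p^2 - p - 6) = (p - 3)*(p - 1)*(p + 2)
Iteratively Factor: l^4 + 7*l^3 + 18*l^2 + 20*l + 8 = (l + 2)*(l^3 + 5*l^2 + 8*l + 4) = (l + 2)^2*(l^2 + 3*l + 2) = (l + 1)*(l + 2)^2*(l + 2)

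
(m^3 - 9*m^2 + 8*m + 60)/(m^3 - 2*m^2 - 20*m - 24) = (m - 5)/(m + 2)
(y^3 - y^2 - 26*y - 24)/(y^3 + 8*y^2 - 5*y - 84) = (y^2 - 5*y - 6)/(y^2 + 4*y - 21)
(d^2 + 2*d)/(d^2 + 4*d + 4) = d/(d + 2)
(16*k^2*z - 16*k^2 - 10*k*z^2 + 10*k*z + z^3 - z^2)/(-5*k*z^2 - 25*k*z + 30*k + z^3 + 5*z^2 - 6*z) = (16*k^2 - 10*k*z + z^2)/(-5*k*z - 30*k + z^2 + 6*z)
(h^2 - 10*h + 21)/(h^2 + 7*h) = (h^2 - 10*h + 21)/(h*(h + 7))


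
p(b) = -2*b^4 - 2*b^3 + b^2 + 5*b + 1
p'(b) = -8*b^3 - 6*b^2 + 2*b + 5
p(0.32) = 2.62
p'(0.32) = 4.76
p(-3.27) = -163.40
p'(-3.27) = 214.03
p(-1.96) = -19.42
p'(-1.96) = 38.27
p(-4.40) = -580.89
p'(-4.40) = 561.51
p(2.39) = -73.90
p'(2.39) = -133.71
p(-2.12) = -26.45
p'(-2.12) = 50.02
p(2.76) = -135.69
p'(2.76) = -203.38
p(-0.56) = -1.33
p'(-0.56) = 3.40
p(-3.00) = -113.00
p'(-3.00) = 161.00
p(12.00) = -44723.00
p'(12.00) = -14659.00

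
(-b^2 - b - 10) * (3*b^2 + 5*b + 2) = -3*b^4 - 8*b^3 - 37*b^2 - 52*b - 20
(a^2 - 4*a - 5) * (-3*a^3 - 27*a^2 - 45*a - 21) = -3*a^5 - 15*a^4 + 78*a^3 + 294*a^2 + 309*a + 105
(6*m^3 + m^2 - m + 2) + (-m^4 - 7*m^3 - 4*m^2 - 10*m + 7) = -m^4 - m^3 - 3*m^2 - 11*m + 9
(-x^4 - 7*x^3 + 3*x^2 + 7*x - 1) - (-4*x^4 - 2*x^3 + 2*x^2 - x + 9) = 3*x^4 - 5*x^3 + x^2 + 8*x - 10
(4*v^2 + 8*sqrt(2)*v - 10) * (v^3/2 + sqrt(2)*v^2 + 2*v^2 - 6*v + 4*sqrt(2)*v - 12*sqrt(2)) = 2*v^5 + 8*v^4 + 8*sqrt(2)*v^4 - 13*v^3 + 32*sqrt(2)*v^3 - 106*sqrt(2)*v^2 + 44*v^2 - 132*v - 40*sqrt(2)*v + 120*sqrt(2)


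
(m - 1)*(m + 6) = m^2 + 5*m - 6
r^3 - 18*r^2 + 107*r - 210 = (r - 7)*(r - 6)*(r - 5)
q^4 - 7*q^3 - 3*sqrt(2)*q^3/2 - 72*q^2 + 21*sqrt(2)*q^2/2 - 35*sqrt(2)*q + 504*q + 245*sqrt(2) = (q - 7)*(q - 7*sqrt(2))*(q + sqrt(2)/2)*(q + 5*sqrt(2))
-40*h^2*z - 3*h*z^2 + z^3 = z*(-8*h + z)*(5*h + z)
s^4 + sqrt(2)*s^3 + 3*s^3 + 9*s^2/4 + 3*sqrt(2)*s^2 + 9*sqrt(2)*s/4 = s*(s + 3/2)^2*(s + sqrt(2))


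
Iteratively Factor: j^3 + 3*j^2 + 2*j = (j + 2)*(j^2 + j) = j*(j + 2)*(j + 1)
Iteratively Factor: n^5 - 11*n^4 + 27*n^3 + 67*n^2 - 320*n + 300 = (n + 3)*(n^4 - 14*n^3 + 69*n^2 - 140*n + 100) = (n - 5)*(n + 3)*(n^3 - 9*n^2 + 24*n - 20) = (n - 5)*(n - 2)*(n + 3)*(n^2 - 7*n + 10) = (n - 5)*(n - 2)^2*(n + 3)*(n - 5)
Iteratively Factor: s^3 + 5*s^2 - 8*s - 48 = (s + 4)*(s^2 + s - 12) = (s - 3)*(s + 4)*(s + 4)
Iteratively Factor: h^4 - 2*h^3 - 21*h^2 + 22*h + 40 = (h - 2)*(h^3 - 21*h - 20) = (h - 2)*(h + 4)*(h^2 - 4*h - 5) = (h - 2)*(h + 1)*(h + 4)*(h - 5)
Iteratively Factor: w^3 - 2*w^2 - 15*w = (w + 3)*(w^2 - 5*w) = (w - 5)*(w + 3)*(w)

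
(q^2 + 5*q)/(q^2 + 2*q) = (q + 5)/(q + 2)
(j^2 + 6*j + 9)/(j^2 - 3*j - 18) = (j + 3)/(j - 6)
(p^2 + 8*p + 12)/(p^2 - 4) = (p + 6)/(p - 2)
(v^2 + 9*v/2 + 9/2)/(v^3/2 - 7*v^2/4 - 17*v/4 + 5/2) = 2*(2*v^2 + 9*v + 9)/(2*v^3 - 7*v^2 - 17*v + 10)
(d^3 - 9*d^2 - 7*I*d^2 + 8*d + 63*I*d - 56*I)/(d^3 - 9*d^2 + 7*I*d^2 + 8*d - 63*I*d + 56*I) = (d - 7*I)/(d + 7*I)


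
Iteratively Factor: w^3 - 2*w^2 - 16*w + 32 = (w + 4)*(w^2 - 6*w + 8) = (w - 4)*(w + 4)*(w - 2)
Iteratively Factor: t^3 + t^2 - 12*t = (t)*(t^2 + t - 12) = t*(t - 3)*(t + 4)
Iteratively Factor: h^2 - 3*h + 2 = (h - 2)*(h - 1)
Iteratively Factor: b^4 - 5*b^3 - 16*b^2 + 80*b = (b - 5)*(b^3 - 16*b) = (b - 5)*(b - 4)*(b^2 + 4*b) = (b - 5)*(b - 4)*(b + 4)*(b)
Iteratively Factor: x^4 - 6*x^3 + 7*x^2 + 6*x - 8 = (x - 4)*(x^3 - 2*x^2 - x + 2) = (x - 4)*(x - 2)*(x^2 - 1) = (x - 4)*(x - 2)*(x - 1)*(x + 1)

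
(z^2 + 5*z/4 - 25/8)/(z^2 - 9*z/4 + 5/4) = (z + 5/2)/(z - 1)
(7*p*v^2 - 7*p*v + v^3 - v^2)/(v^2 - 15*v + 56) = v*(7*p*v - 7*p + v^2 - v)/(v^2 - 15*v + 56)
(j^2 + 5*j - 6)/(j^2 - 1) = (j + 6)/(j + 1)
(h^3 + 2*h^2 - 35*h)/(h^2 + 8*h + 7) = h*(h - 5)/(h + 1)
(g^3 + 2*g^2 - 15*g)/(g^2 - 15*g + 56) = g*(g^2 + 2*g - 15)/(g^2 - 15*g + 56)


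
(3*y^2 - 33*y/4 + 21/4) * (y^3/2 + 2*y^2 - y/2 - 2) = 3*y^5/2 + 15*y^4/8 - 123*y^3/8 + 69*y^2/8 + 111*y/8 - 21/2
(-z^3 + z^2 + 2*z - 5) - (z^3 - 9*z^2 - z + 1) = -2*z^3 + 10*z^2 + 3*z - 6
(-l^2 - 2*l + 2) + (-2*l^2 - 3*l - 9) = -3*l^2 - 5*l - 7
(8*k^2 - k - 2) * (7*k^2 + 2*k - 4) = 56*k^4 + 9*k^3 - 48*k^2 + 8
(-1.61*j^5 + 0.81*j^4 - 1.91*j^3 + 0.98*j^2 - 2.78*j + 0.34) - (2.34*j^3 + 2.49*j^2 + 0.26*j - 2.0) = -1.61*j^5 + 0.81*j^4 - 4.25*j^3 - 1.51*j^2 - 3.04*j + 2.34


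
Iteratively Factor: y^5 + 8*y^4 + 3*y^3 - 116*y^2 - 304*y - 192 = (y + 4)*(y^4 + 4*y^3 - 13*y^2 - 64*y - 48) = (y + 3)*(y + 4)*(y^3 + y^2 - 16*y - 16) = (y + 1)*(y + 3)*(y + 4)*(y^2 - 16) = (y + 1)*(y + 3)*(y + 4)^2*(y - 4)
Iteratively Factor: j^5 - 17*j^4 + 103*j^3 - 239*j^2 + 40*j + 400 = (j + 1)*(j^4 - 18*j^3 + 121*j^2 - 360*j + 400) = (j - 5)*(j + 1)*(j^3 - 13*j^2 + 56*j - 80) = (j - 5)*(j - 4)*(j + 1)*(j^2 - 9*j + 20) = (j - 5)*(j - 4)^2*(j + 1)*(j - 5)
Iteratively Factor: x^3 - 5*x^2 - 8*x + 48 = (x - 4)*(x^2 - x - 12) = (x - 4)*(x + 3)*(x - 4)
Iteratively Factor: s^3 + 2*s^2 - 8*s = (s + 4)*(s^2 - 2*s) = s*(s + 4)*(s - 2)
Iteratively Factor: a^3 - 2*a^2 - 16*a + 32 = (a - 4)*(a^2 + 2*a - 8) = (a - 4)*(a + 4)*(a - 2)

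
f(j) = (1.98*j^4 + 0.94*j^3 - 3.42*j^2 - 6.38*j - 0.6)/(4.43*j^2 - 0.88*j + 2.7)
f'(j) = (0.88 - 8.86*j)*(1.98*j^4 + 0.94*j^3 - 3.42*j^2 - 6.38*j - 0.6)/(4.43*j^2 - 0.88*j + 2.7)^2 + (7.92*j^3 + 2.82*j^2 - 6.84*j - 6.38)/(4.43*j^2 - 0.88*j + 2.7)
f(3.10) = 3.70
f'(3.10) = 3.22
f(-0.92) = 0.42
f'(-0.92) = -0.01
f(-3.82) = 4.85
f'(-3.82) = -3.00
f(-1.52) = 0.59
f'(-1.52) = -0.61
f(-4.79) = 8.20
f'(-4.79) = -3.91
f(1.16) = -0.99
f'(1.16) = 1.46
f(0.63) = -1.39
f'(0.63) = -0.27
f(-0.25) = 0.24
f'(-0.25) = -1.21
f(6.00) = 16.62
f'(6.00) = 5.71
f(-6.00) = 13.60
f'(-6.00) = -5.01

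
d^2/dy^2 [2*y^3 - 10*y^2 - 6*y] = 12*y - 20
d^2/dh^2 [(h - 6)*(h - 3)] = 2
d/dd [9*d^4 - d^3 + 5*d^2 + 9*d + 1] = 36*d^3 - 3*d^2 + 10*d + 9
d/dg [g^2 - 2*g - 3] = 2*g - 2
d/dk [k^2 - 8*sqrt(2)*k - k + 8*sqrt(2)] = 2*k - 8*sqrt(2) - 1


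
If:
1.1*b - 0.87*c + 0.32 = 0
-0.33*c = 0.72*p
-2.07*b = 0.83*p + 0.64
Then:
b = -0.31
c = -0.03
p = 0.01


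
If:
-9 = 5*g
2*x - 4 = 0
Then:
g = -9/5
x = 2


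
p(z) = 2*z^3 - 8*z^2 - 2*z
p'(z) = 6*z^2 - 16*z - 2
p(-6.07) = -729.92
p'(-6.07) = 316.19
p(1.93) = -19.28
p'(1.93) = -10.53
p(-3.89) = -231.00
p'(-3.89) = 151.03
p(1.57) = -15.12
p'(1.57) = -12.33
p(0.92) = -7.05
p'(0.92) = -11.64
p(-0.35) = -0.37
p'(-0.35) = 4.34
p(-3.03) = -123.02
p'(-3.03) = 101.57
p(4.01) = -7.70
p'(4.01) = 30.32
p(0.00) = 0.00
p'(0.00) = -2.00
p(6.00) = 132.00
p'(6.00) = 118.00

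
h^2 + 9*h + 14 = (h + 2)*(h + 7)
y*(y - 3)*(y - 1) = y^3 - 4*y^2 + 3*y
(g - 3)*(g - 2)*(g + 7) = g^3 + 2*g^2 - 29*g + 42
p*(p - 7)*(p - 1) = p^3 - 8*p^2 + 7*p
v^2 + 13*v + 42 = (v + 6)*(v + 7)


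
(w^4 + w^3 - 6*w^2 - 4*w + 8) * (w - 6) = w^5 - 5*w^4 - 12*w^3 + 32*w^2 + 32*w - 48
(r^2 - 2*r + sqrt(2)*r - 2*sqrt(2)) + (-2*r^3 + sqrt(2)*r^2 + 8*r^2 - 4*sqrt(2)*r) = -2*r^3 + sqrt(2)*r^2 + 9*r^2 - 3*sqrt(2)*r - 2*r - 2*sqrt(2)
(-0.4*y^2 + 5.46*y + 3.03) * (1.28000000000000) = -0.512*y^2 + 6.9888*y + 3.8784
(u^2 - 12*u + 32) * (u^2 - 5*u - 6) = u^4 - 17*u^3 + 86*u^2 - 88*u - 192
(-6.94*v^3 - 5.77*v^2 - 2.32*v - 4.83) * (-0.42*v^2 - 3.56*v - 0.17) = 2.9148*v^5 + 27.1298*v^4 + 22.6954*v^3 + 11.2687*v^2 + 17.5892*v + 0.8211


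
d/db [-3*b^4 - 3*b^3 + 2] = b^2*(-12*b - 9)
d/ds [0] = 0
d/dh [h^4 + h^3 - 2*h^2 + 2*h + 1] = 4*h^3 + 3*h^2 - 4*h + 2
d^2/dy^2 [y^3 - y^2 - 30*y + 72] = 6*y - 2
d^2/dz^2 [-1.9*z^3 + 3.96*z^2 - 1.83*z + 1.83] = 7.92 - 11.4*z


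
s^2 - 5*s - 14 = (s - 7)*(s + 2)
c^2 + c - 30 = (c - 5)*(c + 6)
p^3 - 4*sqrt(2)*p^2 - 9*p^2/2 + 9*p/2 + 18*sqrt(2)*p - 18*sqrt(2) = (p - 3)*(p - 3/2)*(p - 4*sqrt(2))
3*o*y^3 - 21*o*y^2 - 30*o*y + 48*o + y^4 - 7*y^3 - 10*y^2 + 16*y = (3*o + y)*(y - 8)*(y - 1)*(y + 2)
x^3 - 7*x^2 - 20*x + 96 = (x - 8)*(x - 3)*(x + 4)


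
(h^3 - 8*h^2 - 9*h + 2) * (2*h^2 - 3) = 2*h^5 - 16*h^4 - 21*h^3 + 28*h^2 + 27*h - 6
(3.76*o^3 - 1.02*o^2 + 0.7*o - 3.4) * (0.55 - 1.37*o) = -5.1512*o^4 + 3.4654*o^3 - 1.52*o^2 + 5.043*o - 1.87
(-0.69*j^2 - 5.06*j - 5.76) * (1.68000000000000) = -1.1592*j^2 - 8.5008*j - 9.6768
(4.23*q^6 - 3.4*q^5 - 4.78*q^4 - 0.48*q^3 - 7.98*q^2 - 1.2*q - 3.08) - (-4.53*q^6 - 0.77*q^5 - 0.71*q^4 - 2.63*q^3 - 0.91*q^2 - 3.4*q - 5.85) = 8.76*q^6 - 2.63*q^5 - 4.07*q^4 + 2.15*q^3 - 7.07*q^2 + 2.2*q + 2.77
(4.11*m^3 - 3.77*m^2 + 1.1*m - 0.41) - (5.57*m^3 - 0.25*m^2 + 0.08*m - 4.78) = -1.46*m^3 - 3.52*m^2 + 1.02*m + 4.37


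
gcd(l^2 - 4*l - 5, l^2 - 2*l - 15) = l - 5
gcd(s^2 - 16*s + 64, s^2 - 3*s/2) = 1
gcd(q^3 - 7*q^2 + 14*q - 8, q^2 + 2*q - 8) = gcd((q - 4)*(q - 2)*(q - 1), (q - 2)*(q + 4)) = q - 2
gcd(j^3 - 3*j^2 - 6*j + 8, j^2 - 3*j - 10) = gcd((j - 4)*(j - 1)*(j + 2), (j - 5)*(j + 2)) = j + 2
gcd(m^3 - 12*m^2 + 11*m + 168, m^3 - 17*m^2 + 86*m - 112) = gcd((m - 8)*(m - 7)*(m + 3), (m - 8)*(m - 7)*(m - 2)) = m^2 - 15*m + 56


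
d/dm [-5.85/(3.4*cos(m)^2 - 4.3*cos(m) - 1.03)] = (25.155 - 39.78*cos(m))*sin(m)/(-3.4*cos(m)^2 + 4.3*cos(m) + 1.03)^2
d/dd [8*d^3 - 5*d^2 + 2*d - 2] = 24*d^2 - 10*d + 2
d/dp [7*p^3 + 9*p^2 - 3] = 3*p*(7*p + 6)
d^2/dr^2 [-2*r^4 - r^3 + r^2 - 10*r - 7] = -24*r^2 - 6*r + 2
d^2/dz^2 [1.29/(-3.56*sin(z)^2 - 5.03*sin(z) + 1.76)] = (65.395776*sin(z)^4 + 69.299316*sin(z)^3 - 33.125007*sin(z)^2 - 127.17852*sin(z) - 81.44157)/(3.56*sin(z)^2 + 5.03*sin(z) - 1.76)^3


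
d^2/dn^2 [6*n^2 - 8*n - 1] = 12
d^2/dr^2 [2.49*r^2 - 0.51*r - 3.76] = 4.98000000000000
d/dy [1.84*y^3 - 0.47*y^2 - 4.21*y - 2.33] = 5.52*y^2 - 0.94*y - 4.21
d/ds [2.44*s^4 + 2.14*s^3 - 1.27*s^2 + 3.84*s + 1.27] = 9.76*s^3 + 6.42*s^2 - 2.54*s + 3.84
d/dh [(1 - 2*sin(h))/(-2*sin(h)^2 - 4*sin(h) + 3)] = 2*(2*sin(h) + cos(2*h) - 2)*cos(h)/(4*sin(h) - cos(2*h) - 2)^2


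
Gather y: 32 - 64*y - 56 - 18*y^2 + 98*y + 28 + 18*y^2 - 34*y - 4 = 0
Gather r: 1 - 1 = 0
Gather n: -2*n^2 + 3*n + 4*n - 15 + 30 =-2*n^2 + 7*n + 15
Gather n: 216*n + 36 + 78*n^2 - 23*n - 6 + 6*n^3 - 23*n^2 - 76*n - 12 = 6*n^3 + 55*n^2 + 117*n + 18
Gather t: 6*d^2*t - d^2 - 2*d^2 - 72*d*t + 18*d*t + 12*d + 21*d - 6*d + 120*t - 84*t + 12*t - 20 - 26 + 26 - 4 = -3*d^2 + 27*d + t*(6*d^2 - 54*d + 48) - 24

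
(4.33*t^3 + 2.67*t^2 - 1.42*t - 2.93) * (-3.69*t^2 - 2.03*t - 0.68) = -15.9777*t^5 - 18.6422*t^4 - 3.1247*t^3 + 11.8787*t^2 + 6.9135*t + 1.9924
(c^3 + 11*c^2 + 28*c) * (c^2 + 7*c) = c^5 + 18*c^4 + 105*c^3 + 196*c^2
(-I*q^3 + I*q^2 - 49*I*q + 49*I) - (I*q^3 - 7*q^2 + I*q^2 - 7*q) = -2*I*q^3 + 7*q^2 + 7*q - 49*I*q + 49*I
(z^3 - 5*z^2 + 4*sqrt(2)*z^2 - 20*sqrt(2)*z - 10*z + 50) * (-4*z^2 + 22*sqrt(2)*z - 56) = -4*z^5 + 6*sqrt(2)*z^4 + 20*z^4 - 30*sqrt(2)*z^3 + 160*z^3 - 800*z^2 - 444*sqrt(2)*z^2 + 560*z + 2220*sqrt(2)*z - 2800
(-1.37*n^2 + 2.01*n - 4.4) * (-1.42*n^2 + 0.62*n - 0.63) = 1.9454*n^4 - 3.7036*n^3 + 8.3573*n^2 - 3.9943*n + 2.772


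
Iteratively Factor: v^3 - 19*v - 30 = (v + 2)*(v^2 - 2*v - 15) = (v - 5)*(v + 2)*(v + 3)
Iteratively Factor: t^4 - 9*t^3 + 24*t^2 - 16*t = (t - 4)*(t^3 - 5*t^2 + 4*t) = t*(t - 4)*(t^2 - 5*t + 4) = t*(t - 4)^2*(t - 1)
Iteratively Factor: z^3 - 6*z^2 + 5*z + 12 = (z - 4)*(z^2 - 2*z - 3) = (z - 4)*(z + 1)*(z - 3)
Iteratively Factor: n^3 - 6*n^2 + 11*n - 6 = (n - 3)*(n^2 - 3*n + 2) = (n - 3)*(n - 2)*(n - 1)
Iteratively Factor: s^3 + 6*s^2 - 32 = (s - 2)*(s^2 + 8*s + 16) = (s - 2)*(s + 4)*(s + 4)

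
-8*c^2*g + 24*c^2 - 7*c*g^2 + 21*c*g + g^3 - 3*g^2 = (-8*c + g)*(c + g)*(g - 3)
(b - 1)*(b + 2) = b^2 + b - 2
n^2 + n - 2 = (n - 1)*(n + 2)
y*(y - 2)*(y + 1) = y^3 - y^2 - 2*y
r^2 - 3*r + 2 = (r - 2)*(r - 1)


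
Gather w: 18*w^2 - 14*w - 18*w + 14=18*w^2 - 32*w + 14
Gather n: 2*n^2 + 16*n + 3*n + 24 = 2*n^2 + 19*n + 24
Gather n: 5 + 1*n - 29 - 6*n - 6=-5*n - 30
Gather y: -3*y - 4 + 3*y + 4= 0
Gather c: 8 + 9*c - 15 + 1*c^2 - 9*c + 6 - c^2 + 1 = 0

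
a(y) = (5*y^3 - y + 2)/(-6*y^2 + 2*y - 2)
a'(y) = (12*y - 2)*(5*y^3 - y + 2)/(-6*y^2 + 2*y - 2)^2 + (15*y^2 - 1)/(-6*y^2 + 2*y - 2) = ((1 - 15*y^2)*(3*y^2 - y + 1) + (6*y - 1)*(5*y^3 - y + 2))/(2*(3*y^2 - y + 1)^2)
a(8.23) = -7.10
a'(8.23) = -0.84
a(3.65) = -3.24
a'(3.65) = -0.85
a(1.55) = -1.43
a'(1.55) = -0.85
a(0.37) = -0.90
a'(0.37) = 0.55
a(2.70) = -2.42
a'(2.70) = -0.86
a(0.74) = -0.86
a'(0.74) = -0.33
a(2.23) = -2.02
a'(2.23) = -0.86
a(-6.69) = 5.24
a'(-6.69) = -0.84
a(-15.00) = 12.20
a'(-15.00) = -0.83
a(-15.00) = 12.20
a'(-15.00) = -0.83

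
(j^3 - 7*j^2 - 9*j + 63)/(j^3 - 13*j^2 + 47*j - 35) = (j^2 - 9)/(j^2 - 6*j + 5)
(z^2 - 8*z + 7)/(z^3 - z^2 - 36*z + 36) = (z - 7)/(z^2 - 36)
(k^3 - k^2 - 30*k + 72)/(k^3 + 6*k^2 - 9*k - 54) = (k - 4)/(k + 3)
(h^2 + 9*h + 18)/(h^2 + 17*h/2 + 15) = 2*(h + 3)/(2*h + 5)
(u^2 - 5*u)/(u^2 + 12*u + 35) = u*(u - 5)/(u^2 + 12*u + 35)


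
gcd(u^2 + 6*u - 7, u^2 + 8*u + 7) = u + 7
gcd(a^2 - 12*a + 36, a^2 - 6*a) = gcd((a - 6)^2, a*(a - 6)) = a - 6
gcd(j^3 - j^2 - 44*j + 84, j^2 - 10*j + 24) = j - 6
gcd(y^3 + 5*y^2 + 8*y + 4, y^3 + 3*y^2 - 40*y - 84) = y + 2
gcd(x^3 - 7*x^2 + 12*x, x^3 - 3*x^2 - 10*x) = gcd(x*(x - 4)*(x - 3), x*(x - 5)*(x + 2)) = x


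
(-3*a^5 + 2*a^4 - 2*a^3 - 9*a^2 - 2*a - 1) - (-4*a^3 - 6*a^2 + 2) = -3*a^5 + 2*a^4 + 2*a^3 - 3*a^2 - 2*a - 3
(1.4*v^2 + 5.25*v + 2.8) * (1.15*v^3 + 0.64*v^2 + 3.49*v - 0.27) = 1.61*v^5 + 6.9335*v^4 + 11.466*v^3 + 19.7365*v^2 + 8.3545*v - 0.756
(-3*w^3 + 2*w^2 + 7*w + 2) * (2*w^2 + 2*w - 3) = -6*w^5 - 2*w^4 + 27*w^3 + 12*w^2 - 17*w - 6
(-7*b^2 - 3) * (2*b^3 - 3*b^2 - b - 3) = -14*b^5 + 21*b^4 + b^3 + 30*b^2 + 3*b + 9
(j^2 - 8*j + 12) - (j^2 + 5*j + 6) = 6 - 13*j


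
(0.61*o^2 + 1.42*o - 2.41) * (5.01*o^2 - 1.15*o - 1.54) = 3.0561*o^4 + 6.4127*o^3 - 14.6465*o^2 + 0.5847*o + 3.7114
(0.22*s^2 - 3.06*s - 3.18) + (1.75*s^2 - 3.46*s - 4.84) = 1.97*s^2 - 6.52*s - 8.02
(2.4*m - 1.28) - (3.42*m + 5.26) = -1.02*m - 6.54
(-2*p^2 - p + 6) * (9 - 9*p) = 18*p^3 - 9*p^2 - 63*p + 54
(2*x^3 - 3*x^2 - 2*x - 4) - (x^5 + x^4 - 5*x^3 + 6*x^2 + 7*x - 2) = -x^5 - x^4 + 7*x^3 - 9*x^2 - 9*x - 2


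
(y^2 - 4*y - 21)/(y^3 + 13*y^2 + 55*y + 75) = (y - 7)/(y^2 + 10*y + 25)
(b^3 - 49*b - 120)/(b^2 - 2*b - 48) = (b^2 + 8*b + 15)/(b + 6)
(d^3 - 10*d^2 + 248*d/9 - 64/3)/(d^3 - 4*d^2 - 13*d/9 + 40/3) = (3*d^2 - 22*d + 24)/(3*d^2 - 4*d - 15)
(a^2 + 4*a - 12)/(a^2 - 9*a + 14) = (a + 6)/(a - 7)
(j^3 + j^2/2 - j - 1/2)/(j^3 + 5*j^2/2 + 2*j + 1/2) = (j - 1)/(j + 1)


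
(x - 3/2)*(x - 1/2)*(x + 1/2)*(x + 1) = x^4 - x^3/2 - 7*x^2/4 + x/8 + 3/8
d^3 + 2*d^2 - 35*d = d*(d - 5)*(d + 7)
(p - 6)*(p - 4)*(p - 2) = p^3 - 12*p^2 + 44*p - 48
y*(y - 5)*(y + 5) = y^3 - 25*y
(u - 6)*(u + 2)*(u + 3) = u^3 - u^2 - 24*u - 36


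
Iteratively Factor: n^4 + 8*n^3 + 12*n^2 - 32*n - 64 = (n + 2)*(n^3 + 6*n^2 - 32) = (n + 2)*(n + 4)*(n^2 + 2*n - 8) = (n + 2)*(n + 4)^2*(n - 2)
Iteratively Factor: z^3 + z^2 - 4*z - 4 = (z - 2)*(z^2 + 3*z + 2) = (z - 2)*(z + 2)*(z + 1)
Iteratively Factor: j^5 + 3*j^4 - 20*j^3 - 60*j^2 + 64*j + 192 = (j - 2)*(j^4 + 5*j^3 - 10*j^2 - 80*j - 96) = (j - 2)*(j + 2)*(j^3 + 3*j^2 - 16*j - 48) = (j - 4)*(j - 2)*(j + 2)*(j^2 + 7*j + 12) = (j - 4)*(j - 2)*(j + 2)*(j + 4)*(j + 3)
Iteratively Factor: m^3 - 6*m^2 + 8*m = (m)*(m^2 - 6*m + 8) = m*(m - 4)*(m - 2)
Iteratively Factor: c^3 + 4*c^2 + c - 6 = (c + 3)*(c^2 + c - 2) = (c + 2)*(c + 3)*(c - 1)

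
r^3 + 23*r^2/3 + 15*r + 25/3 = (r + 1)*(r + 5/3)*(r + 5)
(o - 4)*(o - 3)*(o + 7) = o^3 - 37*o + 84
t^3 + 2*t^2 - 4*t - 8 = (t - 2)*(t + 2)^2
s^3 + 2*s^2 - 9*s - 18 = (s - 3)*(s + 2)*(s + 3)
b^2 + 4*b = b*(b + 4)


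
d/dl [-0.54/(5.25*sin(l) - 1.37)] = 2.835*cos(l)/(5.25*sin(l) - 1.37)^2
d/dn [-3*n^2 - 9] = -6*n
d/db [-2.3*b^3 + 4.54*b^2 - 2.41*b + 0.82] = -6.9*b^2 + 9.08*b - 2.41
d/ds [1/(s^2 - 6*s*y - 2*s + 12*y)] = 2*(-s + 3*y + 1)/(s^2 - 6*s*y - 2*s + 12*y)^2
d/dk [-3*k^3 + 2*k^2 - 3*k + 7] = -9*k^2 + 4*k - 3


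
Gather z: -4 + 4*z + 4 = 4*z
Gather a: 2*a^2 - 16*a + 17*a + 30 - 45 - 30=2*a^2 + a - 45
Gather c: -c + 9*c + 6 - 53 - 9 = 8*c - 56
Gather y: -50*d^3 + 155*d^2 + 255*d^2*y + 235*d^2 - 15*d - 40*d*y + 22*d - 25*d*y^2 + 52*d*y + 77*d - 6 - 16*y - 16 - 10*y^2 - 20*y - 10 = -50*d^3 + 390*d^2 + 84*d + y^2*(-25*d - 10) + y*(255*d^2 + 12*d - 36) - 32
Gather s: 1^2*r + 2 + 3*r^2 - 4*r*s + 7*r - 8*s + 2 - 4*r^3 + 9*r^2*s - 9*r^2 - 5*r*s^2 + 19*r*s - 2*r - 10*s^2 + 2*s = -4*r^3 - 6*r^2 + 6*r + s^2*(-5*r - 10) + s*(9*r^2 + 15*r - 6) + 4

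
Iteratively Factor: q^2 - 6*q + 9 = (q - 3)*(q - 3)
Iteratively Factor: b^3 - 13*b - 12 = (b + 1)*(b^2 - b - 12) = (b - 4)*(b + 1)*(b + 3)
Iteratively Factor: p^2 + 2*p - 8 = (p + 4)*(p - 2)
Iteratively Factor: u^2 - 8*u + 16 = (u - 4)*(u - 4)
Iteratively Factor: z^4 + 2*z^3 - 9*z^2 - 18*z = (z - 3)*(z^3 + 5*z^2 + 6*z) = z*(z - 3)*(z^2 + 5*z + 6) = z*(z - 3)*(z + 2)*(z + 3)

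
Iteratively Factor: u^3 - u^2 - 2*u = (u)*(u^2 - u - 2) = u*(u + 1)*(u - 2)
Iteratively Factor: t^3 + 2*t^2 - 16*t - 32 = (t - 4)*(t^2 + 6*t + 8) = (t - 4)*(t + 4)*(t + 2)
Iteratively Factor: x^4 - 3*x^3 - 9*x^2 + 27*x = (x)*(x^3 - 3*x^2 - 9*x + 27) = x*(x - 3)*(x^2 - 9) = x*(x - 3)*(x + 3)*(x - 3)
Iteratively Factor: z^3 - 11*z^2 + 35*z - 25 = (z - 1)*(z^2 - 10*z + 25) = (z - 5)*(z - 1)*(z - 5)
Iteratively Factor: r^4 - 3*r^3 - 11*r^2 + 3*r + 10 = (r + 1)*(r^3 - 4*r^2 - 7*r + 10) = (r - 1)*(r + 1)*(r^2 - 3*r - 10) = (r - 5)*(r - 1)*(r + 1)*(r + 2)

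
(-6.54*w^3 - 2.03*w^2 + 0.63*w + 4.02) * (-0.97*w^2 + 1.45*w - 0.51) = 6.3438*w^5 - 7.5139*w^4 - 0.2192*w^3 - 1.9506*w^2 + 5.5077*w - 2.0502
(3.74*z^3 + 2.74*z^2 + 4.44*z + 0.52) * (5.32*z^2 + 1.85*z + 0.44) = 19.8968*z^5 + 21.4958*z^4 + 30.3354*z^3 + 12.186*z^2 + 2.9156*z + 0.2288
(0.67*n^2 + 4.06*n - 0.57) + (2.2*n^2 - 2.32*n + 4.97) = 2.87*n^2 + 1.74*n + 4.4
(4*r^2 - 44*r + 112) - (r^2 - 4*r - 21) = 3*r^2 - 40*r + 133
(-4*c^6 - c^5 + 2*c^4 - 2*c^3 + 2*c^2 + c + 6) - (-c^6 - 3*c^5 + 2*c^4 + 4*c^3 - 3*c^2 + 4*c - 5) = -3*c^6 + 2*c^5 - 6*c^3 + 5*c^2 - 3*c + 11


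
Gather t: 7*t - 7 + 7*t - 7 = 14*t - 14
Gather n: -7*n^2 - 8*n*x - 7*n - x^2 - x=-7*n^2 + n*(-8*x - 7) - x^2 - x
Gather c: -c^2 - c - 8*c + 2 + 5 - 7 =-c^2 - 9*c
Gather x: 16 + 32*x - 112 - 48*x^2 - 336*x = -48*x^2 - 304*x - 96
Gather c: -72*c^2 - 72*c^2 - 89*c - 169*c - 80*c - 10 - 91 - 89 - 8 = -144*c^2 - 338*c - 198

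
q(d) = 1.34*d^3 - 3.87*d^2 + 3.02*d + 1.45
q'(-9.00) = 398.30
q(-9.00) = -1316.06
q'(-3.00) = 62.42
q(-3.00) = -78.62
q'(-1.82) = 30.42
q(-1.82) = -24.94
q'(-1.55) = 24.68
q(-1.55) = -17.52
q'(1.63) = 1.08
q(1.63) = 1.89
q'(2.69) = 11.29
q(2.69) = 7.65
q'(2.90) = 14.38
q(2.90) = 10.34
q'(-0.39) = 6.65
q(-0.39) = -0.40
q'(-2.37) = 43.94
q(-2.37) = -45.28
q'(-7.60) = 294.04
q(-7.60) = -833.26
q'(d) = 4.02*d^2 - 7.74*d + 3.02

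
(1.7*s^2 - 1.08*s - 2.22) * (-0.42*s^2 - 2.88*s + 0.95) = -0.714*s^4 - 4.4424*s^3 + 5.6578*s^2 + 5.3676*s - 2.109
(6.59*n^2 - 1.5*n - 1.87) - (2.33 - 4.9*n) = 6.59*n^2 + 3.4*n - 4.2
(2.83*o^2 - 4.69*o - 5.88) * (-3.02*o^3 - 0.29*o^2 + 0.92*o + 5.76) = -8.5466*o^5 + 13.3431*o^4 + 21.7213*o^3 + 13.6912*o^2 - 32.424*o - 33.8688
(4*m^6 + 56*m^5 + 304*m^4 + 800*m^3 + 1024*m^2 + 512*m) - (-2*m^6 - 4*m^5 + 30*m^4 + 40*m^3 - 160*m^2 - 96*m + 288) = 6*m^6 + 60*m^5 + 274*m^4 + 760*m^3 + 1184*m^2 + 608*m - 288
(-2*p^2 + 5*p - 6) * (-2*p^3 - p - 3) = 4*p^5 - 10*p^4 + 14*p^3 + p^2 - 9*p + 18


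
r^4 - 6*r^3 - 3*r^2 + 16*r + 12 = (r - 6)*(r - 2)*(r + 1)^2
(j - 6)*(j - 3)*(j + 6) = j^3 - 3*j^2 - 36*j + 108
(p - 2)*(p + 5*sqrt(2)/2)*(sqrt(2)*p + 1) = sqrt(2)*p^3 - 2*sqrt(2)*p^2 + 6*p^2 - 12*p + 5*sqrt(2)*p/2 - 5*sqrt(2)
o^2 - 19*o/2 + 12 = (o - 8)*(o - 3/2)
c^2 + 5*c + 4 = (c + 1)*(c + 4)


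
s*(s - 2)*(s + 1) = s^3 - s^2 - 2*s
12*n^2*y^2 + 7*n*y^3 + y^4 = y^2*(3*n + y)*(4*n + y)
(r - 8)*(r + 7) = r^2 - r - 56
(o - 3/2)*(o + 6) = o^2 + 9*o/2 - 9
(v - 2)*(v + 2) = v^2 - 4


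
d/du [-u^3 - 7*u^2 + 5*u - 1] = -3*u^2 - 14*u + 5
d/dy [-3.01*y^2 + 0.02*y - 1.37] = 0.02 - 6.02*y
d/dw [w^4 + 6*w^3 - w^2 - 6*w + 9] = 4*w^3 + 18*w^2 - 2*w - 6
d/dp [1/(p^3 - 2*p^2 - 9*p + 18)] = (-3*p^2 + 4*p + 9)/(p^3 - 2*p^2 - 9*p + 18)^2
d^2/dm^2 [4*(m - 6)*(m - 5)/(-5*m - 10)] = -448/(5*m^3 + 30*m^2 + 60*m + 40)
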